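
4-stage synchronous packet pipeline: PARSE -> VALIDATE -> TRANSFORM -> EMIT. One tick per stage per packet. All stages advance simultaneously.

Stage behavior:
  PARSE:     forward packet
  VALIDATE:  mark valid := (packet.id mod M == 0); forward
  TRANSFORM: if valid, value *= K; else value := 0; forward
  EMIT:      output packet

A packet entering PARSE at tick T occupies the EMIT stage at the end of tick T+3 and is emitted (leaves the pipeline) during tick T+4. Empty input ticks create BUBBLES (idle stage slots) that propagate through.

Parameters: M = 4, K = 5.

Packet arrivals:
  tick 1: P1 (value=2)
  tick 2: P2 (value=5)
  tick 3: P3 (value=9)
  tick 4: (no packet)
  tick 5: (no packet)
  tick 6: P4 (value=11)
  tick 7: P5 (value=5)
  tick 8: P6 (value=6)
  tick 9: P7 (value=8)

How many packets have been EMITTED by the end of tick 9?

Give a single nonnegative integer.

Answer: 3

Derivation:
Tick 1: [PARSE:P1(v=2,ok=F), VALIDATE:-, TRANSFORM:-, EMIT:-] out:-; in:P1
Tick 2: [PARSE:P2(v=5,ok=F), VALIDATE:P1(v=2,ok=F), TRANSFORM:-, EMIT:-] out:-; in:P2
Tick 3: [PARSE:P3(v=9,ok=F), VALIDATE:P2(v=5,ok=F), TRANSFORM:P1(v=0,ok=F), EMIT:-] out:-; in:P3
Tick 4: [PARSE:-, VALIDATE:P3(v=9,ok=F), TRANSFORM:P2(v=0,ok=F), EMIT:P1(v=0,ok=F)] out:-; in:-
Tick 5: [PARSE:-, VALIDATE:-, TRANSFORM:P3(v=0,ok=F), EMIT:P2(v=0,ok=F)] out:P1(v=0); in:-
Tick 6: [PARSE:P4(v=11,ok=F), VALIDATE:-, TRANSFORM:-, EMIT:P3(v=0,ok=F)] out:P2(v=0); in:P4
Tick 7: [PARSE:P5(v=5,ok=F), VALIDATE:P4(v=11,ok=T), TRANSFORM:-, EMIT:-] out:P3(v=0); in:P5
Tick 8: [PARSE:P6(v=6,ok=F), VALIDATE:P5(v=5,ok=F), TRANSFORM:P4(v=55,ok=T), EMIT:-] out:-; in:P6
Tick 9: [PARSE:P7(v=8,ok=F), VALIDATE:P6(v=6,ok=F), TRANSFORM:P5(v=0,ok=F), EMIT:P4(v=55,ok=T)] out:-; in:P7
Emitted by tick 9: ['P1', 'P2', 'P3']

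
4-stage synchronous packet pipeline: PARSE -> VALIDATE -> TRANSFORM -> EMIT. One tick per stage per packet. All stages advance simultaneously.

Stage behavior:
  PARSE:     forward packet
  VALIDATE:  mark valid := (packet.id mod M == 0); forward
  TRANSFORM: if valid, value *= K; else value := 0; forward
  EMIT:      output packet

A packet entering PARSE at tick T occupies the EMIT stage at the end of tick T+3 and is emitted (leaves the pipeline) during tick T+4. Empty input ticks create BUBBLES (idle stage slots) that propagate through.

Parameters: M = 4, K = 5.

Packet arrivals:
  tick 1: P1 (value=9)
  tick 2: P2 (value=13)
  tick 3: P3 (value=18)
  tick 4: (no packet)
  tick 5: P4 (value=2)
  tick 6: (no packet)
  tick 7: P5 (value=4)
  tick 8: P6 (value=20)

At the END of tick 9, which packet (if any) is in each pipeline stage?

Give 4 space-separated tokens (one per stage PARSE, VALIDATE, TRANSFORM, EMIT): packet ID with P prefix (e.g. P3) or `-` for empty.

Answer: - P6 P5 -

Derivation:
Tick 1: [PARSE:P1(v=9,ok=F), VALIDATE:-, TRANSFORM:-, EMIT:-] out:-; in:P1
Tick 2: [PARSE:P2(v=13,ok=F), VALIDATE:P1(v=9,ok=F), TRANSFORM:-, EMIT:-] out:-; in:P2
Tick 3: [PARSE:P3(v=18,ok=F), VALIDATE:P2(v=13,ok=F), TRANSFORM:P1(v=0,ok=F), EMIT:-] out:-; in:P3
Tick 4: [PARSE:-, VALIDATE:P3(v=18,ok=F), TRANSFORM:P2(v=0,ok=F), EMIT:P1(v=0,ok=F)] out:-; in:-
Tick 5: [PARSE:P4(v=2,ok=F), VALIDATE:-, TRANSFORM:P3(v=0,ok=F), EMIT:P2(v=0,ok=F)] out:P1(v=0); in:P4
Tick 6: [PARSE:-, VALIDATE:P4(v=2,ok=T), TRANSFORM:-, EMIT:P3(v=0,ok=F)] out:P2(v=0); in:-
Tick 7: [PARSE:P5(v=4,ok=F), VALIDATE:-, TRANSFORM:P4(v=10,ok=T), EMIT:-] out:P3(v=0); in:P5
Tick 8: [PARSE:P6(v=20,ok=F), VALIDATE:P5(v=4,ok=F), TRANSFORM:-, EMIT:P4(v=10,ok=T)] out:-; in:P6
Tick 9: [PARSE:-, VALIDATE:P6(v=20,ok=F), TRANSFORM:P5(v=0,ok=F), EMIT:-] out:P4(v=10); in:-
At end of tick 9: ['-', 'P6', 'P5', '-']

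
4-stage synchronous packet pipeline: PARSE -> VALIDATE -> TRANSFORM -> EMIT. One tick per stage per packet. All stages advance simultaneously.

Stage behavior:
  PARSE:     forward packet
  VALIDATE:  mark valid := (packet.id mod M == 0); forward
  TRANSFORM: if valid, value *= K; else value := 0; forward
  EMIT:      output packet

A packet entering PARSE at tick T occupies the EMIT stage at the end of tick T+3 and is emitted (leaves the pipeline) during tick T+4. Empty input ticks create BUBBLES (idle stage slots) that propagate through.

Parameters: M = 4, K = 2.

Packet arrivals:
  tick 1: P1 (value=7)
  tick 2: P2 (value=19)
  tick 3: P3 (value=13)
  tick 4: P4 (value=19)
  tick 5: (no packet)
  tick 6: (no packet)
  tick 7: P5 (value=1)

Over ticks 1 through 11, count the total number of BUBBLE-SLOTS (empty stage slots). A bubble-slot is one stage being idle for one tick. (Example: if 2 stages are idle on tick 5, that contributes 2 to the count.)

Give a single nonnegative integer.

Tick 1: [PARSE:P1(v=7,ok=F), VALIDATE:-, TRANSFORM:-, EMIT:-] out:-; bubbles=3
Tick 2: [PARSE:P2(v=19,ok=F), VALIDATE:P1(v=7,ok=F), TRANSFORM:-, EMIT:-] out:-; bubbles=2
Tick 3: [PARSE:P3(v=13,ok=F), VALIDATE:P2(v=19,ok=F), TRANSFORM:P1(v=0,ok=F), EMIT:-] out:-; bubbles=1
Tick 4: [PARSE:P4(v=19,ok=F), VALIDATE:P3(v=13,ok=F), TRANSFORM:P2(v=0,ok=F), EMIT:P1(v=0,ok=F)] out:-; bubbles=0
Tick 5: [PARSE:-, VALIDATE:P4(v=19,ok=T), TRANSFORM:P3(v=0,ok=F), EMIT:P2(v=0,ok=F)] out:P1(v=0); bubbles=1
Tick 6: [PARSE:-, VALIDATE:-, TRANSFORM:P4(v=38,ok=T), EMIT:P3(v=0,ok=F)] out:P2(v=0); bubbles=2
Tick 7: [PARSE:P5(v=1,ok=F), VALIDATE:-, TRANSFORM:-, EMIT:P4(v=38,ok=T)] out:P3(v=0); bubbles=2
Tick 8: [PARSE:-, VALIDATE:P5(v=1,ok=F), TRANSFORM:-, EMIT:-] out:P4(v=38); bubbles=3
Tick 9: [PARSE:-, VALIDATE:-, TRANSFORM:P5(v=0,ok=F), EMIT:-] out:-; bubbles=3
Tick 10: [PARSE:-, VALIDATE:-, TRANSFORM:-, EMIT:P5(v=0,ok=F)] out:-; bubbles=3
Tick 11: [PARSE:-, VALIDATE:-, TRANSFORM:-, EMIT:-] out:P5(v=0); bubbles=4
Total bubble-slots: 24

Answer: 24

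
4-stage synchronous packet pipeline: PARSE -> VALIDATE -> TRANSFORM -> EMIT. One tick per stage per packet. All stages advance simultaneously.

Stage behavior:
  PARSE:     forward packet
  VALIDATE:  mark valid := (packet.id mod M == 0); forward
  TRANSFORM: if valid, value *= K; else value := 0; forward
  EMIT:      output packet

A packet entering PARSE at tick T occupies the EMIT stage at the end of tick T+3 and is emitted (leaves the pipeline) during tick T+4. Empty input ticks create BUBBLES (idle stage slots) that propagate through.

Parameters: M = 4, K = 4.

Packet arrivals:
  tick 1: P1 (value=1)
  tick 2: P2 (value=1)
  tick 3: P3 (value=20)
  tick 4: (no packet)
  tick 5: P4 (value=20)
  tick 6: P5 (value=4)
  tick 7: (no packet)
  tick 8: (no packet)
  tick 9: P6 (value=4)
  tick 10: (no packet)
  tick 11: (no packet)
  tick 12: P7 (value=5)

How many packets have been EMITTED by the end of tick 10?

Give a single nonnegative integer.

Tick 1: [PARSE:P1(v=1,ok=F), VALIDATE:-, TRANSFORM:-, EMIT:-] out:-; in:P1
Tick 2: [PARSE:P2(v=1,ok=F), VALIDATE:P1(v=1,ok=F), TRANSFORM:-, EMIT:-] out:-; in:P2
Tick 3: [PARSE:P3(v=20,ok=F), VALIDATE:P2(v=1,ok=F), TRANSFORM:P1(v=0,ok=F), EMIT:-] out:-; in:P3
Tick 4: [PARSE:-, VALIDATE:P3(v=20,ok=F), TRANSFORM:P2(v=0,ok=F), EMIT:P1(v=0,ok=F)] out:-; in:-
Tick 5: [PARSE:P4(v=20,ok=F), VALIDATE:-, TRANSFORM:P3(v=0,ok=F), EMIT:P2(v=0,ok=F)] out:P1(v=0); in:P4
Tick 6: [PARSE:P5(v=4,ok=F), VALIDATE:P4(v=20,ok=T), TRANSFORM:-, EMIT:P3(v=0,ok=F)] out:P2(v=0); in:P5
Tick 7: [PARSE:-, VALIDATE:P5(v=4,ok=F), TRANSFORM:P4(v=80,ok=T), EMIT:-] out:P3(v=0); in:-
Tick 8: [PARSE:-, VALIDATE:-, TRANSFORM:P5(v=0,ok=F), EMIT:P4(v=80,ok=T)] out:-; in:-
Tick 9: [PARSE:P6(v=4,ok=F), VALIDATE:-, TRANSFORM:-, EMIT:P5(v=0,ok=F)] out:P4(v=80); in:P6
Tick 10: [PARSE:-, VALIDATE:P6(v=4,ok=F), TRANSFORM:-, EMIT:-] out:P5(v=0); in:-
Emitted by tick 10: ['P1', 'P2', 'P3', 'P4', 'P5']

Answer: 5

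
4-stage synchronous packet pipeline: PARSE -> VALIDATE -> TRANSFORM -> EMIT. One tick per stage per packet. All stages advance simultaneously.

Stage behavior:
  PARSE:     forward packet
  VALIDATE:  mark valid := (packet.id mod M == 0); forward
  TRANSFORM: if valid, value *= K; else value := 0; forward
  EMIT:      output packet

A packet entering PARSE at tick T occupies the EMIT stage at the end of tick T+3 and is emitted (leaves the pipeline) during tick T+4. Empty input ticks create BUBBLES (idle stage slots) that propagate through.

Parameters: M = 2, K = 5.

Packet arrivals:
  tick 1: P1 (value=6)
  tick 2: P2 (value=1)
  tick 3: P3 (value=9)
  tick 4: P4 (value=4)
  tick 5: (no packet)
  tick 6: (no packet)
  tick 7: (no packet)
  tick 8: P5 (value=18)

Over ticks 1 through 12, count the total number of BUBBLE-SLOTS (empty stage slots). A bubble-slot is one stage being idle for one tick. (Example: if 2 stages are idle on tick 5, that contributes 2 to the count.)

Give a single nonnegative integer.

Tick 1: [PARSE:P1(v=6,ok=F), VALIDATE:-, TRANSFORM:-, EMIT:-] out:-; bubbles=3
Tick 2: [PARSE:P2(v=1,ok=F), VALIDATE:P1(v=6,ok=F), TRANSFORM:-, EMIT:-] out:-; bubbles=2
Tick 3: [PARSE:P3(v=9,ok=F), VALIDATE:P2(v=1,ok=T), TRANSFORM:P1(v=0,ok=F), EMIT:-] out:-; bubbles=1
Tick 4: [PARSE:P4(v=4,ok=F), VALIDATE:P3(v=9,ok=F), TRANSFORM:P2(v=5,ok=T), EMIT:P1(v=0,ok=F)] out:-; bubbles=0
Tick 5: [PARSE:-, VALIDATE:P4(v=4,ok=T), TRANSFORM:P3(v=0,ok=F), EMIT:P2(v=5,ok=T)] out:P1(v=0); bubbles=1
Tick 6: [PARSE:-, VALIDATE:-, TRANSFORM:P4(v=20,ok=T), EMIT:P3(v=0,ok=F)] out:P2(v=5); bubbles=2
Tick 7: [PARSE:-, VALIDATE:-, TRANSFORM:-, EMIT:P4(v=20,ok=T)] out:P3(v=0); bubbles=3
Tick 8: [PARSE:P5(v=18,ok=F), VALIDATE:-, TRANSFORM:-, EMIT:-] out:P4(v=20); bubbles=3
Tick 9: [PARSE:-, VALIDATE:P5(v=18,ok=F), TRANSFORM:-, EMIT:-] out:-; bubbles=3
Tick 10: [PARSE:-, VALIDATE:-, TRANSFORM:P5(v=0,ok=F), EMIT:-] out:-; bubbles=3
Tick 11: [PARSE:-, VALIDATE:-, TRANSFORM:-, EMIT:P5(v=0,ok=F)] out:-; bubbles=3
Tick 12: [PARSE:-, VALIDATE:-, TRANSFORM:-, EMIT:-] out:P5(v=0); bubbles=4
Total bubble-slots: 28

Answer: 28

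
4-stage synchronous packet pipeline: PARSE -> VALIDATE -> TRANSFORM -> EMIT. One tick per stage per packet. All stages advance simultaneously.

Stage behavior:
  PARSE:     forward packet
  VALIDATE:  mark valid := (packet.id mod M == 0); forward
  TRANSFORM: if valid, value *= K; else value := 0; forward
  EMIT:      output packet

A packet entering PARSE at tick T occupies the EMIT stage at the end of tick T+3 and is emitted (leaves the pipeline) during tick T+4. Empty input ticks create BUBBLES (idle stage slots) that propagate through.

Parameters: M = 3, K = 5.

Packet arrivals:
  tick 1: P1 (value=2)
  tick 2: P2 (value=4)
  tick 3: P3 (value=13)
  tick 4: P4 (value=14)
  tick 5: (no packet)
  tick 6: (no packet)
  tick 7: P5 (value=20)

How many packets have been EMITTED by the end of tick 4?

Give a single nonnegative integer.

Answer: 0

Derivation:
Tick 1: [PARSE:P1(v=2,ok=F), VALIDATE:-, TRANSFORM:-, EMIT:-] out:-; in:P1
Tick 2: [PARSE:P2(v=4,ok=F), VALIDATE:P1(v=2,ok=F), TRANSFORM:-, EMIT:-] out:-; in:P2
Tick 3: [PARSE:P3(v=13,ok=F), VALIDATE:P2(v=4,ok=F), TRANSFORM:P1(v=0,ok=F), EMIT:-] out:-; in:P3
Tick 4: [PARSE:P4(v=14,ok=F), VALIDATE:P3(v=13,ok=T), TRANSFORM:P2(v=0,ok=F), EMIT:P1(v=0,ok=F)] out:-; in:P4
Emitted by tick 4: []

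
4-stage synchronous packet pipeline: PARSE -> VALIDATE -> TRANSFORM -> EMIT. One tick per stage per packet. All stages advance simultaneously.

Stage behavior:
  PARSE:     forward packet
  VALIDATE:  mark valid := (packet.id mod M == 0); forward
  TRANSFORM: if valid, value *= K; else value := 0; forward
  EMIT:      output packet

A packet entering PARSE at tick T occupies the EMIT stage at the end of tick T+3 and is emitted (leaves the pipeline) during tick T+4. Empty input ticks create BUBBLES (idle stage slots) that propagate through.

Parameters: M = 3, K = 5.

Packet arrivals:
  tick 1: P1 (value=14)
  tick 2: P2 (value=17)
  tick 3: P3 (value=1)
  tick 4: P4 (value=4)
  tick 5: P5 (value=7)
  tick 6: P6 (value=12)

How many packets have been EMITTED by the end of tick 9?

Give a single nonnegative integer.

Tick 1: [PARSE:P1(v=14,ok=F), VALIDATE:-, TRANSFORM:-, EMIT:-] out:-; in:P1
Tick 2: [PARSE:P2(v=17,ok=F), VALIDATE:P1(v=14,ok=F), TRANSFORM:-, EMIT:-] out:-; in:P2
Tick 3: [PARSE:P3(v=1,ok=F), VALIDATE:P2(v=17,ok=F), TRANSFORM:P1(v=0,ok=F), EMIT:-] out:-; in:P3
Tick 4: [PARSE:P4(v=4,ok=F), VALIDATE:P3(v=1,ok=T), TRANSFORM:P2(v=0,ok=F), EMIT:P1(v=0,ok=F)] out:-; in:P4
Tick 5: [PARSE:P5(v=7,ok=F), VALIDATE:P4(v=4,ok=F), TRANSFORM:P3(v=5,ok=T), EMIT:P2(v=0,ok=F)] out:P1(v=0); in:P5
Tick 6: [PARSE:P6(v=12,ok=F), VALIDATE:P5(v=7,ok=F), TRANSFORM:P4(v=0,ok=F), EMIT:P3(v=5,ok=T)] out:P2(v=0); in:P6
Tick 7: [PARSE:-, VALIDATE:P6(v=12,ok=T), TRANSFORM:P5(v=0,ok=F), EMIT:P4(v=0,ok=F)] out:P3(v=5); in:-
Tick 8: [PARSE:-, VALIDATE:-, TRANSFORM:P6(v=60,ok=T), EMIT:P5(v=0,ok=F)] out:P4(v=0); in:-
Tick 9: [PARSE:-, VALIDATE:-, TRANSFORM:-, EMIT:P6(v=60,ok=T)] out:P5(v=0); in:-
Emitted by tick 9: ['P1', 'P2', 'P3', 'P4', 'P5']

Answer: 5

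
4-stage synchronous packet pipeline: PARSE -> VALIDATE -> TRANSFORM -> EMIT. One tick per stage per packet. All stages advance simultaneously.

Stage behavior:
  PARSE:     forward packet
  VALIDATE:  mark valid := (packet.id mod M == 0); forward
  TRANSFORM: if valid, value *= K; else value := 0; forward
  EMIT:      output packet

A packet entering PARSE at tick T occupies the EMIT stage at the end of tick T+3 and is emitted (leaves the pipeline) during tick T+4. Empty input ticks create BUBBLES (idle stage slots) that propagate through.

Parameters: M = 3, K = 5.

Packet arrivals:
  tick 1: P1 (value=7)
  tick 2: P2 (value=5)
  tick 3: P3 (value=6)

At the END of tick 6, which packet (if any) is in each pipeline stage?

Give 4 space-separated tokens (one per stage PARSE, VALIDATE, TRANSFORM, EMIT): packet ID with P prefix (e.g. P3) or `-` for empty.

Answer: - - - P3

Derivation:
Tick 1: [PARSE:P1(v=7,ok=F), VALIDATE:-, TRANSFORM:-, EMIT:-] out:-; in:P1
Tick 2: [PARSE:P2(v=5,ok=F), VALIDATE:P1(v=7,ok=F), TRANSFORM:-, EMIT:-] out:-; in:P2
Tick 3: [PARSE:P3(v=6,ok=F), VALIDATE:P2(v=5,ok=F), TRANSFORM:P1(v=0,ok=F), EMIT:-] out:-; in:P3
Tick 4: [PARSE:-, VALIDATE:P3(v=6,ok=T), TRANSFORM:P2(v=0,ok=F), EMIT:P1(v=0,ok=F)] out:-; in:-
Tick 5: [PARSE:-, VALIDATE:-, TRANSFORM:P3(v=30,ok=T), EMIT:P2(v=0,ok=F)] out:P1(v=0); in:-
Tick 6: [PARSE:-, VALIDATE:-, TRANSFORM:-, EMIT:P3(v=30,ok=T)] out:P2(v=0); in:-
At end of tick 6: ['-', '-', '-', 'P3']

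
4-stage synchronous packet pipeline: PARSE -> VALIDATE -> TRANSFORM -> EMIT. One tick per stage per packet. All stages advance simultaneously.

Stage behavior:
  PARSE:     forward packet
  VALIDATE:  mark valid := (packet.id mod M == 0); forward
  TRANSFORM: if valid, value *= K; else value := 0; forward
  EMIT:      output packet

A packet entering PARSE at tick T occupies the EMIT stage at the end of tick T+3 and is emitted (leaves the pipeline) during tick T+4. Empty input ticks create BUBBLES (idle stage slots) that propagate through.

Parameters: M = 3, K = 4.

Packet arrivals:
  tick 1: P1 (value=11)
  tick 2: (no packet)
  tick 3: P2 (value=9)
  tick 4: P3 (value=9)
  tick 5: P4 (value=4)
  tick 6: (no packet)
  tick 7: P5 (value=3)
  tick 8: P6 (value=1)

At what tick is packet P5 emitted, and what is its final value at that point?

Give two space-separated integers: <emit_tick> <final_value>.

Tick 1: [PARSE:P1(v=11,ok=F), VALIDATE:-, TRANSFORM:-, EMIT:-] out:-; in:P1
Tick 2: [PARSE:-, VALIDATE:P1(v=11,ok=F), TRANSFORM:-, EMIT:-] out:-; in:-
Tick 3: [PARSE:P2(v=9,ok=F), VALIDATE:-, TRANSFORM:P1(v=0,ok=F), EMIT:-] out:-; in:P2
Tick 4: [PARSE:P3(v=9,ok=F), VALIDATE:P2(v=9,ok=F), TRANSFORM:-, EMIT:P1(v=0,ok=F)] out:-; in:P3
Tick 5: [PARSE:P4(v=4,ok=F), VALIDATE:P3(v=9,ok=T), TRANSFORM:P2(v=0,ok=F), EMIT:-] out:P1(v=0); in:P4
Tick 6: [PARSE:-, VALIDATE:P4(v=4,ok=F), TRANSFORM:P3(v=36,ok=T), EMIT:P2(v=0,ok=F)] out:-; in:-
Tick 7: [PARSE:P5(v=3,ok=F), VALIDATE:-, TRANSFORM:P4(v=0,ok=F), EMIT:P3(v=36,ok=T)] out:P2(v=0); in:P5
Tick 8: [PARSE:P6(v=1,ok=F), VALIDATE:P5(v=3,ok=F), TRANSFORM:-, EMIT:P4(v=0,ok=F)] out:P3(v=36); in:P6
Tick 9: [PARSE:-, VALIDATE:P6(v=1,ok=T), TRANSFORM:P5(v=0,ok=F), EMIT:-] out:P4(v=0); in:-
Tick 10: [PARSE:-, VALIDATE:-, TRANSFORM:P6(v=4,ok=T), EMIT:P5(v=0,ok=F)] out:-; in:-
Tick 11: [PARSE:-, VALIDATE:-, TRANSFORM:-, EMIT:P6(v=4,ok=T)] out:P5(v=0); in:-
Tick 12: [PARSE:-, VALIDATE:-, TRANSFORM:-, EMIT:-] out:P6(v=4); in:-
P5: arrives tick 7, valid=False (id=5, id%3=2), emit tick 11, final value 0

Answer: 11 0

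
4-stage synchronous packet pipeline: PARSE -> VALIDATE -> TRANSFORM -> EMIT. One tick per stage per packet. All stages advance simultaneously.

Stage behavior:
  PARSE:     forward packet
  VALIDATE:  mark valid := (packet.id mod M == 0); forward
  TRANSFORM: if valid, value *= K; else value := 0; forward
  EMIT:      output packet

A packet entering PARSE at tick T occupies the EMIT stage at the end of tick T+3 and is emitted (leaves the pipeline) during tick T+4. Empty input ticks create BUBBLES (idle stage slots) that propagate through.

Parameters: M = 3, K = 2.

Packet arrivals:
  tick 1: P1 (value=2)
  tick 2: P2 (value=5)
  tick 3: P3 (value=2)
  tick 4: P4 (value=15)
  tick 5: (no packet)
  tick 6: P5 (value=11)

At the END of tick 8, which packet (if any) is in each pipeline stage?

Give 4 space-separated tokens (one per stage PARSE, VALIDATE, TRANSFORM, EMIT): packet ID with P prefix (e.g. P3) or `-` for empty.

Tick 1: [PARSE:P1(v=2,ok=F), VALIDATE:-, TRANSFORM:-, EMIT:-] out:-; in:P1
Tick 2: [PARSE:P2(v=5,ok=F), VALIDATE:P1(v=2,ok=F), TRANSFORM:-, EMIT:-] out:-; in:P2
Tick 3: [PARSE:P3(v=2,ok=F), VALIDATE:P2(v=5,ok=F), TRANSFORM:P1(v=0,ok=F), EMIT:-] out:-; in:P3
Tick 4: [PARSE:P4(v=15,ok=F), VALIDATE:P3(v=2,ok=T), TRANSFORM:P2(v=0,ok=F), EMIT:P1(v=0,ok=F)] out:-; in:P4
Tick 5: [PARSE:-, VALIDATE:P4(v=15,ok=F), TRANSFORM:P3(v=4,ok=T), EMIT:P2(v=0,ok=F)] out:P1(v=0); in:-
Tick 6: [PARSE:P5(v=11,ok=F), VALIDATE:-, TRANSFORM:P4(v=0,ok=F), EMIT:P3(v=4,ok=T)] out:P2(v=0); in:P5
Tick 7: [PARSE:-, VALIDATE:P5(v=11,ok=F), TRANSFORM:-, EMIT:P4(v=0,ok=F)] out:P3(v=4); in:-
Tick 8: [PARSE:-, VALIDATE:-, TRANSFORM:P5(v=0,ok=F), EMIT:-] out:P4(v=0); in:-
At end of tick 8: ['-', '-', 'P5', '-']

Answer: - - P5 -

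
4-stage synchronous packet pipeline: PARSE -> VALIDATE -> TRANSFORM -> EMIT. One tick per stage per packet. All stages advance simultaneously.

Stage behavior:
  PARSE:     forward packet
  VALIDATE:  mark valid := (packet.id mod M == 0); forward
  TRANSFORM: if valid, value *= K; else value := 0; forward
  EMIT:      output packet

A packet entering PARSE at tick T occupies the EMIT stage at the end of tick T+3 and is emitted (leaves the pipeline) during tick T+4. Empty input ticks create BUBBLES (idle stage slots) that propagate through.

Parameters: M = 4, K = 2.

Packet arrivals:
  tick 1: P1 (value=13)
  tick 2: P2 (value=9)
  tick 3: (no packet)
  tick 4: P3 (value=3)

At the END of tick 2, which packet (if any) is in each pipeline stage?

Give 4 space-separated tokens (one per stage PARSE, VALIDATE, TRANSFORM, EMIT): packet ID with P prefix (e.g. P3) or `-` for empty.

Answer: P2 P1 - -

Derivation:
Tick 1: [PARSE:P1(v=13,ok=F), VALIDATE:-, TRANSFORM:-, EMIT:-] out:-; in:P1
Tick 2: [PARSE:P2(v=9,ok=F), VALIDATE:P1(v=13,ok=F), TRANSFORM:-, EMIT:-] out:-; in:P2
At end of tick 2: ['P2', 'P1', '-', '-']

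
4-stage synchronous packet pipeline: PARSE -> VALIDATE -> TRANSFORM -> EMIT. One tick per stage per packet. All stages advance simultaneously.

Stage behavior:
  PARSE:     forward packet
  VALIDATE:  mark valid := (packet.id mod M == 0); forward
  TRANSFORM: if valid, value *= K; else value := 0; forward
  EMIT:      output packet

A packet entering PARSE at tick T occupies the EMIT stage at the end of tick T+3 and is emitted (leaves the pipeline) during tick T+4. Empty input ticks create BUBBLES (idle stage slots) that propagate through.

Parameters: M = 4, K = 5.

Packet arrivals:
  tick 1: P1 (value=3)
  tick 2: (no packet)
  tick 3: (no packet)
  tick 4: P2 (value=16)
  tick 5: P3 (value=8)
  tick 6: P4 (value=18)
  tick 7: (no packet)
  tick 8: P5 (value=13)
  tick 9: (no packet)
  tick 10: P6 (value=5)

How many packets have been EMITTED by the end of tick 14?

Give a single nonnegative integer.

Answer: 6

Derivation:
Tick 1: [PARSE:P1(v=3,ok=F), VALIDATE:-, TRANSFORM:-, EMIT:-] out:-; in:P1
Tick 2: [PARSE:-, VALIDATE:P1(v=3,ok=F), TRANSFORM:-, EMIT:-] out:-; in:-
Tick 3: [PARSE:-, VALIDATE:-, TRANSFORM:P1(v=0,ok=F), EMIT:-] out:-; in:-
Tick 4: [PARSE:P2(v=16,ok=F), VALIDATE:-, TRANSFORM:-, EMIT:P1(v=0,ok=F)] out:-; in:P2
Tick 5: [PARSE:P3(v=8,ok=F), VALIDATE:P2(v=16,ok=F), TRANSFORM:-, EMIT:-] out:P1(v=0); in:P3
Tick 6: [PARSE:P4(v=18,ok=F), VALIDATE:P3(v=8,ok=F), TRANSFORM:P2(v=0,ok=F), EMIT:-] out:-; in:P4
Tick 7: [PARSE:-, VALIDATE:P4(v=18,ok=T), TRANSFORM:P3(v=0,ok=F), EMIT:P2(v=0,ok=F)] out:-; in:-
Tick 8: [PARSE:P5(v=13,ok=F), VALIDATE:-, TRANSFORM:P4(v=90,ok=T), EMIT:P3(v=0,ok=F)] out:P2(v=0); in:P5
Tick 9: [PARSE:-, VALIDATE:P5(v=13,ok=F), TRANSFORM:-, EMIT:P4(v=90,ok=T)] out:P3(v=0); in:-
Tick 10: [PARSE:P6(v=5,ok=F), VALIDATE:-, TRANSFORM:P5(v=0,ok=F), EMIT:-] out:P4(v=90); in:P6
Tick 11: [PARSE:-, VALIDATE:P6(v=5,ok=F), TRANSFORM:-, EMIT:P5(v=0,ok=F)] out:-; in:-
Tick 12: [PARSE:-, VALIDATE:-, TRANSFORM:P6(v=0,ok=F), EMIT:-] out:P5(v=0); in:-
Tick 13: [PARSE:-, VALIDATE:-, TRANSFORM:-, EMIT:P6(v=0,ok=F)] out:-; in:-
Tick 14: [PARSE:-, VALIDATE:-, TRANSFORM:-, EMIT:-] out:P6(v=0); in:-
Emitted by tick 14: ['P1', 'P2', 'P3', 'P4', 'P5', 'P6']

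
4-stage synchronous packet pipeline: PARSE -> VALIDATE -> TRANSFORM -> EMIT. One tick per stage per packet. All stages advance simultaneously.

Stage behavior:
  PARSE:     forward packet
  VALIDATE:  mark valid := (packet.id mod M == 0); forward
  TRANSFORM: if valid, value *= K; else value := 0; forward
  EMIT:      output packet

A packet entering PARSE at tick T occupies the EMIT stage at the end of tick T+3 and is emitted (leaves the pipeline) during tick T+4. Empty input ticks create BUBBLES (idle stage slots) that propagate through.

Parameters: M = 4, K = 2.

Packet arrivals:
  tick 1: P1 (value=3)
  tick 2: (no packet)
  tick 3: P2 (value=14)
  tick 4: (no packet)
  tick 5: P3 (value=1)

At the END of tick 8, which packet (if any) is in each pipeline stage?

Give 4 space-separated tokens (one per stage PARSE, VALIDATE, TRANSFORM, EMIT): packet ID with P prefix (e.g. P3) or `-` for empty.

Answer: - - - P3

Derivation:
Tick 1: [PARSE:P1(v=3,ok=F), VALIDATE:-, TRANSFORM:-, EMIT:-] out:-; in:P1
Tick 2: [PARSE:-, VALIDATE:P1(v=3,ok=F), TRANSFORM:-, EMIT:-] out:-; in:-
Tick 3: [PARSE:P2(v=14,ok=F), VALIDATE:-, TRANSFORM:P1(v=0,ok=F), EMIT:-] out:-; in:P2
Tick 4: [PARSE:-, VALIDATE:P2(v=14,ok=F), TRANSFORM:-, EMIT:P1(v=0,ok=F)] out:-; in:-
Tick 5: [PARSE:P3(v=1,ok=F), VALIDATE:-, TRANSFORM:P2(v=0,ok=F), EMIT:-] out:P1(v=0); in:P3
Tick 6: [PARSE:-, VALIDATE:P3(v=1,ok=F), TRANSFORM:-, EMIT:P2(v=0,ok=F)] out:-; in:-
Tick 7: [PARSE:-, VALIDATE:-, TRANSFORM:P3(v=0,ok=F), EMIT:-] out:P2(v=0); in:-
Tick 8: [PARSE:-, VALIDATE:-, TRANSFORM:-, EMIT:P3(v=0,ok=F)] out:-; in:-
At end of tick 8: ['-', '-', '-', 'P3']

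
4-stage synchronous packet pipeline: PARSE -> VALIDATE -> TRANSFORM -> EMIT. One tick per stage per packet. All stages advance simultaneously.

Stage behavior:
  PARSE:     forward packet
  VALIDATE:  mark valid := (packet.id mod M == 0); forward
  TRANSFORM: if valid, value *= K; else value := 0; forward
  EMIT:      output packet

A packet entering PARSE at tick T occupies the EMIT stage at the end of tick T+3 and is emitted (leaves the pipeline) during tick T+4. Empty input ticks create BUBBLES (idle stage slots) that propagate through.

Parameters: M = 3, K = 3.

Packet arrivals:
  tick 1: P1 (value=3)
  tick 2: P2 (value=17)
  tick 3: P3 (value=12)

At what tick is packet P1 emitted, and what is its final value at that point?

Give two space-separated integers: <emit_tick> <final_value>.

Answer: 5 0

Derivation:
Tick 1: [PARSE:P1(v=3,ok=F), VALIDATE:-, TRANSFORM:-, EMIT:-] out:-; in:P1
Tick 2: [PARSE:P2(v=17,ok=F), VALIDATE:P1(v=3,ok=F), TRANSFORM:-, EMIT:-] out:-; in:P2
Tick 3: [PARSE:P3(v=12,ok=F), VALIDATE:P2(v=17,ok=F), TRANSFORM:P1(v=0,ok=F), EMIT:-] out:-; in:P3
Tick 4: [PARSE:-, VALIDATE:P3(v=12,ok=T), TRANSFORM:P2(v=0,ok=F), EMIT:P1(v=0,ok=F)] out:-; in:-
Tick 5: [PARSE:-, VALIDATE:-, TRANSFORM:P3(v=36,ok=T), EMIT:P2(v=0,ok=F)] out:P1(v=0); in:-
Tick 6: [PARSE:-, VALIDATE:-, TRANSFORM:-, EMIT:P3(v=36,ok=T)] out:P2(v=0); in:-
Tick 7: [PARSE:-, VALIDATE:-, TRANSFORM:-, EMIT:-] out:P3(v=36); in:-
P1: arrives tick 1, valid=False (id=1, id%3=1), emit tick 5, final value 0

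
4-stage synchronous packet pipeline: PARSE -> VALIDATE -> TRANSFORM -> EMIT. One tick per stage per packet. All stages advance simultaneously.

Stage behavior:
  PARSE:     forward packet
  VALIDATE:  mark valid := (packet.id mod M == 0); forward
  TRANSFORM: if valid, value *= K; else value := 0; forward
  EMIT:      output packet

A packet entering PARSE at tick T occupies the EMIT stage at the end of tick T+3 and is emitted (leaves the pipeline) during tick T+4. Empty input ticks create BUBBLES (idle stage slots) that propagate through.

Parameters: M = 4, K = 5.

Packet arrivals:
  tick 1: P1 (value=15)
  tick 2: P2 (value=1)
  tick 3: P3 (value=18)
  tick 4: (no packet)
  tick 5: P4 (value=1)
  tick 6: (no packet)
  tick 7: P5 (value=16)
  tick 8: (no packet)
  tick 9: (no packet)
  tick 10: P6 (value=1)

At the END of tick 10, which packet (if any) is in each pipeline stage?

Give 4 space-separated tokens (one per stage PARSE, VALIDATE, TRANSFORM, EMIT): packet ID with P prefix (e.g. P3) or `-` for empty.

Tick 1: [PARSE:P1(v=15,ok=F), VALIDATE:-, TRANSFORM:-, EMIT:-] out:-; in:P1
Tick 2: [PARSE:P2(v=1,ok=F), VALIDATE:P1(v=15,ok=F), TRANSFORM:-, EMIT:-] out:-; in:P2
Tick 3: [PARSE:P3(v=18,ok=F), VALIDATE:P2(v=1,ok=F), TRANSFORM:P1(v=0,ok=F), EMIT:-] out:-; in:P3
Tick 4: [PARSE:-, VALIDATE:P3(v=18,ok=F), TRANSFORM:P2(v=0,ok=F), EMIT:P1(v=0,ok=F)] out:-; in:-
Tick 5: [PARSE:P4(v=1,ok=F), VALIDATE:-, TRANSFORM:P3(v=0,ok=F), EMIT:P2(v=0,ok=F)] out:P1(v=0); in:P4
Tick 6: [PARSE:-, VALIDATE:P4(v=1,ok=T), TRANSFORM:-, EMIT:P3(v=0,ok=F)] out:P2(v=0); in:-
Tick 7: [PARSE:P5(v=16,ok=F), VALIDATE:-, TRANSFORM:P4(v=5,ok=T), EMIT:-] out:P3(v=0); in:P5
Tick 8: [PARSE:-, VALIDATE:P5(v=16,ok=F), TRANSFORM:-, EMIT:P4(v=5,ok=T)] out:-; in:-
Tick 9: [PARSE:-, VALIDATE:-, TRANSFORM:P5(v=0,ok=F), EMIT:-] out:P4(v=5); in:-
Tick 10: [PARSE:P6(v=1,ok=F), VALIDATE:-, TRANSFORM:-, EMIT:P5(v=0,ok=F)] out:-; in:P6
At end of tick 10: ['P6', '-', '-', 'P5']

Answer: P6 - - P5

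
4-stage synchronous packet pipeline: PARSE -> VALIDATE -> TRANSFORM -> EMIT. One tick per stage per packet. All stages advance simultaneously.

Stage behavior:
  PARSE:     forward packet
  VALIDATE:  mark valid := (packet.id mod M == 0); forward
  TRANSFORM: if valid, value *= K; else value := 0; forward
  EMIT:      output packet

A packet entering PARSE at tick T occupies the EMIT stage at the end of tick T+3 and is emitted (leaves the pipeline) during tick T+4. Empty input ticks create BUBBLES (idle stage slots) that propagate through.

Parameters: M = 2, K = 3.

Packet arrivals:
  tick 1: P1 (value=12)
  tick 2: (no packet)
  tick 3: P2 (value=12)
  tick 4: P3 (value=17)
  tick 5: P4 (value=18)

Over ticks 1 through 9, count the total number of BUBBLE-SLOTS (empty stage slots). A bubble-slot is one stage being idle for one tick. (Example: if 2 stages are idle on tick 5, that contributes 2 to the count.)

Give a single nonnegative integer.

Answer: 20

Derivation:
Tick 1: [PARSE:P1(v=12,ok=F), VALIDATE:-, TRANSFORM:-, EMIT:-] out:-; bubbles=3
Tick 2: [PARSE:-, VALIDATE:P1(v=12,ok=F), TRANSFORM:-, EMIT:-] out:-; bubbles=3
Tick 3: [PARSE:P2(v=12,ok=F), VALIDATE:-, TRANSFORM:P1(v=0,ok=F), EMIT:-] out:-; bubbles=2
Tick 4: [PARSE:P3(v=17,ok=F), VALIDATE:P2(v=12,ok=T), TRANSFORM:-, EMIT:P1(v=0,ok=F)] out:-; bubbles=1
Tick 5: [PARSE:P4(v=18,ok=F), VALIDATE:P3(v=17,ok=F), TRANSFORM:P2(v=36,ok=T), EMIT:-] out:P1(v=0); bubbles=1
Tick 6: [PARSE:-, VALIDATE:P4(v=18,ok=T), TRANSFORM:P3(v=0,ok=F), EMIT:P2(v=36,ok=T)] out:-; bubbles=1
Tick 7: [PARSE:-, VALIDATE:-, TRANSFORM:P4(v=54,ok=T), EMIT:P3(v=0,ok=F)] out:P2(v=36); bubbles=2
Tick 8: [PARSE:-, VALIDATE:-, TRANSFORM:-, EMIT:P4(v=54,ok=T)] out:P3(v=0); bubbles=3
Tick 9: [PARSE:-, VALIDATE:-, TRANSFORM:-, EMIT:-] out:P4(v=54); bubbles=4
Total bubble-slots: 20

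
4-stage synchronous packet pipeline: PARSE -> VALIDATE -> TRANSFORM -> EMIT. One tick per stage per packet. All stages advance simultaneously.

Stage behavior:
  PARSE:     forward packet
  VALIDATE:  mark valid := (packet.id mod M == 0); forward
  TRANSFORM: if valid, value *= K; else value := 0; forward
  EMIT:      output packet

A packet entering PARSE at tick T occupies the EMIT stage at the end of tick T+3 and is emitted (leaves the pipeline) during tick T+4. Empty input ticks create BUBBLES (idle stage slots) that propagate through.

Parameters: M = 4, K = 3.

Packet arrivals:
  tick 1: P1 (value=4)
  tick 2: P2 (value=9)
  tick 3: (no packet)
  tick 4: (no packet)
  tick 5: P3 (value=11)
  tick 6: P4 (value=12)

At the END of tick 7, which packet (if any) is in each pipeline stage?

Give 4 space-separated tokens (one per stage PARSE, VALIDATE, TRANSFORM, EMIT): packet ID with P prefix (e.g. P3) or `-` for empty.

Tick 1: [PARSE:P1(v=4,ok=F), VALIDATE:-, TRANSFORM:-, EMIT:-] out:-; in:P1
Tick 2: [PARSE:P2(v=9,ok=F), VALIDATE:P1(v=4,ok=F), TRANSFORM:-, EMIT:-] out:-; in:P2
Tick 3: [PARSE:-, VALIDATE:P2(v=9,ok=F), TRANSFORM:P1(v=0,ok=F), EMIT:-] out:-; in:-
Tick 4: [PARSE:-, VALIDATE:-, TRANSFORM:P2(v=0,ok=F), EMIT:P1(v=0,ok=F)] out:-; in:-
Tick 5: [PARSE:P3(v=11,ok=F), VALIDATE:-, TRANSFORM:-, EMIT:P2(v=0,ok=F)] out:P1(v=0); in:P3
Tick 6: [PARSE:P4(v=12,ok=F), VALIDATE:P3(v=11,ok=F), TRANSFORM:-, EMIT:-] out:P2(v=0); in:P4
Tick 7: [PARSE:-, VALIDATE:P4(v=12,ok=T), TRANSFORM:P3(v=0,ok=F), EMIT:-] out:-; in:-
At end of tick 7: ['-', 'P4', 'P3', '-']

Answer: - P4 P3 -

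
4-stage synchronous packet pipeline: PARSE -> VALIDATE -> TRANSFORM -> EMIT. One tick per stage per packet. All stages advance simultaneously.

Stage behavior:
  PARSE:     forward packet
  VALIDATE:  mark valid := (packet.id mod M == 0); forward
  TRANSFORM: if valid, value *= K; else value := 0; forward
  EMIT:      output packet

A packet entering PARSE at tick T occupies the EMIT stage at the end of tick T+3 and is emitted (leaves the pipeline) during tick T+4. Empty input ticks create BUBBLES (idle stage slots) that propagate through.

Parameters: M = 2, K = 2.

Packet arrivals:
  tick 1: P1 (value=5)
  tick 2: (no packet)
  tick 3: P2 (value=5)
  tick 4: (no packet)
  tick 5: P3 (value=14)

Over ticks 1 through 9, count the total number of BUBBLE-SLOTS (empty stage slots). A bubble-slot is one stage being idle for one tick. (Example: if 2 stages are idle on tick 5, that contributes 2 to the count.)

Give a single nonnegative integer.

Answer: 24

Derivation:
Tick 1: [PARSE:P1(v=5,ok=F), VALIDATE:-, TRANSFORM:-, EMIT:-] out:-; bubbles=3
Tick 2: [PARSE:-, VALIDATE:P1(v=5,ok=F), TRANSFORM:-, EMIT:-] out:-; bubbles=3
Tick 3: [PARSE:P2(v=5,ok=F), VALIDATE:-, TRANSFORM:P1(v=0,ok=F), EMIT:-] out:-; bubbles=2
Tick 4: [PARSE:-, VALIDATE:P2(v=5,ok=T), TRANSFORM:-, EMIT:P1(v=0,ok=F)] out:-; bubbles=2
Tick 5: [PARSE:P3(v=14,ok=F), VALIDATE:-, TRANSFORM:P2(v=10,ok=T), EMIT:-] out:P1(v=0); bubbles=2
Tick 6: [PARSE:-, VALIDATE:P3(v=14,ok=F), TRANSFORM:-, EMIT:P2(v=10,ok=T)] out:-; bubbles=2
Tick 7: [PARSE:-, VALIDATE:-, TRANSFORM:P3(v=0,ok=F), EMIT:-] out:P2(v=10); bubbles=3
Tick 8: [PARSE:-, VALIDATE:-, TRANSFORM:-, EMIT:P3(v=0,ok=F)] out:-; bubbles=3
Tick 9: [PARSE:-, VALIDATE:-, TRANSFORM:-, EMIT:-] out:P3(v=0); bubbles=4
Total bubble-slots: 24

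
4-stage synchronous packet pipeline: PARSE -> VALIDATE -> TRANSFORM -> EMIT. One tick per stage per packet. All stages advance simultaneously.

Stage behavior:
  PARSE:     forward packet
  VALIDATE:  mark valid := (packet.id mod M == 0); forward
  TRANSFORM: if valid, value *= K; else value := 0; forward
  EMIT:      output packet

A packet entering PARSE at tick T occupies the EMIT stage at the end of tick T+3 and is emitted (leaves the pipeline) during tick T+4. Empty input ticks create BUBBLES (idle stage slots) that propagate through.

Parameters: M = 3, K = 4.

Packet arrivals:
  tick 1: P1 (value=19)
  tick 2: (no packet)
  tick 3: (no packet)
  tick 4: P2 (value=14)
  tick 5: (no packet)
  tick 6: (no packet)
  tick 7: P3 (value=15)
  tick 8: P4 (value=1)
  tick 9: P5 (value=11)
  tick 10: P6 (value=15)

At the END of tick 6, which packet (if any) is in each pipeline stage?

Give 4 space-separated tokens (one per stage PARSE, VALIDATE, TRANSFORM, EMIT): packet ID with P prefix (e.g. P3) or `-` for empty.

Tick 1: [PARSE:P1(v=19,ok=F), VALIDATE:-, TRANSFORM:-, EMIT:-] out:-; in:P1
Tick 2: [PARSE:-, VALIDATE:P1(v=19,ok=F), TRANSFORM:-, EMIT:-] out:-; in:-
Tick 3: [PARSE:-, VALIDATE:-, TRANSFORM:P1(v=0,ok=F), EMIT:-] out:-; in:-
Tick 4: [PARSE:P2(v=14,ok=F), VALIDATE:-, TRANSFORM:-, EMIT:P1(v=0,ok=F)] out:-; in:P2
Tick 5: [PARSE:-, VALIDATE:P2(v=14,ok=F), TRANSFORM:-, EMIT:-] out:P1(v=0); in:-
Tick 6: [PARSE:-, VALIDATE:-, TRANSFORM:P2(v=0,ok=F), EMIT:-] out:-; in:-
At end of tick 6: ['-', '-', 'P2', '-']

Answer: - - P2 -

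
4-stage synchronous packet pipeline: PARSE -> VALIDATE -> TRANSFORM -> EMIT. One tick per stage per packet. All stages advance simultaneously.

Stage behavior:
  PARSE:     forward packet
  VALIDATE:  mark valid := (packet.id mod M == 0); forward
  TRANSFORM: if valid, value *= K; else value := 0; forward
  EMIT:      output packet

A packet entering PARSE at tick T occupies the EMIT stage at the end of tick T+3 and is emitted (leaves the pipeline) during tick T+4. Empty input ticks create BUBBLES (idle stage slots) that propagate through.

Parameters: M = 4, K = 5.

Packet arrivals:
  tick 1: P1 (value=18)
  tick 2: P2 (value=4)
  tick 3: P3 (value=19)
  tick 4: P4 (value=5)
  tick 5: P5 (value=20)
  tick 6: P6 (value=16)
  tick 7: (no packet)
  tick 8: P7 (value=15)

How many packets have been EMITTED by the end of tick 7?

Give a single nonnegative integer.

Tick 1: [PARSE:P1(v=18,ok=F), VALIDATE:-, TRANSFORM:-, EMIT:-] out:-; in:P1
Tick 2: [PARSE:P2(v=4,ok=F), VALIDATE:P1(v=18,ok=F), TRANSFORM:-, EMIT:-] out:-; in:P2
Tick 3: [PARSE:P3(v=19,ok=F), VALIDATE:P2(v=4,ok=F), TRANSFORM:P1(v=0,ok=F), EMIT:-] out:-; in:P3
Tick 4: [PARSE:P4(v=5,ok=F), VALIDATE:P3(v=19,ok=F), TRANSFORM:P2(v=0,ok=F), EMIT:P1(v=0,ok=F)] out:-; in:P4
Tick 5: [PARSE:P5(v=20,ok=F), VALIDATE:P4(v=5,ok=T), TRANSFORM:P3(v=0,ok=F), EMIT:P2(v=0,ok=F)] out:P1(v=0); in:P5
Tick 6: [PARSE:P6(v=16,ok=F), VALIDATE:P5(v=20,ok=F), TRANSFORM:P4(v=25,ok=T), EMIT:P3(v=0,ok=F)] out:P2(v=0); in:P6
Tick 7: [PARSE:-, VALIDATE:P6(v=16,ok=F), TRANSFORM:P5(v=0,ok=F), EMIT:P4(v=25,ok=T)] out:P3(v=0); in:-
Emitted by tick 7: ['P1', 'P2', 'P3']

Answer: 3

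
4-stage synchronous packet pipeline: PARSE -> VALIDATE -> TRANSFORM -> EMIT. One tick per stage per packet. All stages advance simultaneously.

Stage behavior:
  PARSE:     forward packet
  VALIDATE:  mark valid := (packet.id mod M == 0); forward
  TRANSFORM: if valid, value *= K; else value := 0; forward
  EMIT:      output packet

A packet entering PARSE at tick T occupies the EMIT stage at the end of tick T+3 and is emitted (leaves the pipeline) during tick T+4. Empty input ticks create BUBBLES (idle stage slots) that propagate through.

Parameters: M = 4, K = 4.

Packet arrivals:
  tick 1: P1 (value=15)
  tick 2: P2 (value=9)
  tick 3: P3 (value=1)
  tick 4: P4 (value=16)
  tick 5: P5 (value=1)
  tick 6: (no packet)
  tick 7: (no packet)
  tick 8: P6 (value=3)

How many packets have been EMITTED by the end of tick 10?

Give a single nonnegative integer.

Answer: 5

Derivation:
Tick 1: [PARSE:P1(v=15,ok=F), VALIDATE:-, TRANSFORM:-, EMIT:-] out:-; in:P1
Tick 2: [PARSE:P2(v=9,ok=F), VALIDATE:P1(v=15,ok=F), TRANSFORM:-, EMIT:-] out:-; in:P2
Tick 3: [PARSE:P3(v=1,ok=F), VALIDATE:P2(v=9,ok=F), TRANSFORM:P1(v=0,ok=F), EMIT:-] out:-; in:P3
Tick 4: [PARSE:P4(v=16,ok=F), VALIDATE:P3(v=1,ok=F), TRANSFORM:P2(v=0,ok=F), EMIT:P1(v=0,ok=F)] out:-; in:P4
Tick 5: [PARSE:P5(v=1,ok=F), VALIDATE:P4(v=16,ok=T), TRANSFORM:P3(v=0,ok=F), EMIT:P2(v=0,ok=F)] out:P1(v=0); in:P5
Tick 6: [PARSE:-, VALIDATE:P5(v=1,ok=F), TRANSFORM:P4(v=64,ok=T), EMIT:P3(v=0,ok=F)] out:P2(v=0); in:-
Tick 7: [PARSE:-, VALIDATE:-, TRANSFORM:P5(v=0,ok=F), EMIT:P4(v=64,ok=T)] out:P3(v=0); in:-
Tick 8: [PARSE:P6(v=3,ok=F), VALIDATE:-, TRANSFORM:-, EMIT:P5(v=0,ok=F)] out:P4(v=64); in:P6
Tick 9: [PARSE:-, VALIDATE:P6(v=3,ok=F), TRANSFORM:-, EMIT:-] out:P5(v=0); in:-
Tick 10: [PARSE:-, VALIDATE:-, TRANSFORM:P6(v=0,ok=F), EMIT:-] out:-; in:-
Emitted by tick 10: ['P1', 'P2', 'P3', 'P4', 'P5']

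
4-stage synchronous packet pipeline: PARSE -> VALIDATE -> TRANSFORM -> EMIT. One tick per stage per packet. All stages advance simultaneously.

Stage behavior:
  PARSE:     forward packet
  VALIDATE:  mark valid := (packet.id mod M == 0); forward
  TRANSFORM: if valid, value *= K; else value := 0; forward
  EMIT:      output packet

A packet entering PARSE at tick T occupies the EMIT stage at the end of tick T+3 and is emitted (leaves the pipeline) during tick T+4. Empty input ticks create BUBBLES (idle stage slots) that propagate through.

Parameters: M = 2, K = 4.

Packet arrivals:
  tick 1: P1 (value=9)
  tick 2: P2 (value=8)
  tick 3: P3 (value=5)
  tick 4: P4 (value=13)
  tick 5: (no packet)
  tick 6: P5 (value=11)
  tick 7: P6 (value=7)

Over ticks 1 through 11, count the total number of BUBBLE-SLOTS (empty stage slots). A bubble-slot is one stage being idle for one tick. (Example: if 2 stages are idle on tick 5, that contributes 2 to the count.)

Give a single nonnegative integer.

Tick 1: [PARSE:P1(v=9,ok=F), VALIDATE:-, TRANSFORM:-, EMIT:-] out:-; bubbles=3
Tick 2: [PARSE:P2(v=8,ok=F), VALIDATE:P1(v=9,ok=F), TRANSFORM:-, EMIT:-] out:-; bubbles=2
Tick 3: [PARSE:P3(v=5,ok=F), VALIDATE:P2(v=8,ok=T), TRANSFORM:P1(v=0,ok=F), EMIT:-] out:-; bubbles=1
Tick 4: [PARSE:P4(v=13,ok=F), VALIDATE:P3(v=5,ok=F), TRANSFORM:P2(v=32,ok=T), EMIT:P1(v=0,ok=F)] out:-; bubbles=0
Tick 5: [PARSE:-, VALIDATE:P4(v=13,ok=T), TRANSFORM:P3(v=0,ok=F), EMIT:P2(v=32,ok=T)] out:P1(v=0); bubbles=1
Tick 6: [PARSE:P5(v=11,ok=F), VALIDATE:-, TRANSFORM:P4(v=52,ok=T), EMIT:P3(v=0,ok=F)] out:P2(v=32); bubbles=1
Tick 7: [PARSE:P6(v=7,ok=F), VALIDATE:P5(v=11,ok=F), TRANSFORM:-, EMIT:P4(v=52,ok=T)] out:P3(v=0); bubbles=1
Tick 8: [PARSE:-, VALIDATE:P6(v=7,ok=T), TRANSFORM:P5(v=0,ok=F), EMIT:-] out:P4(v=52); bubbles=2
Tick 9: [PARSE:-, VALIDATE:-, TRANSFORM:P6(v=28,ok=T), EMIT:P5(v=0,ok=F)] out:-; bubbles=2
Tick 10: [PARSE:-, VALIDATE:-, TRANSFORM:-, EMIT:P6(v=28,ok=T)] out:P5(v=0); bubbles=3
Tick 11: [PARSE:-, VALIDATE:-, TRANSFORM:-, EMIT:-] out:P6(v=28); bubbles=4
Total bubble-slots: 20

Answer: 20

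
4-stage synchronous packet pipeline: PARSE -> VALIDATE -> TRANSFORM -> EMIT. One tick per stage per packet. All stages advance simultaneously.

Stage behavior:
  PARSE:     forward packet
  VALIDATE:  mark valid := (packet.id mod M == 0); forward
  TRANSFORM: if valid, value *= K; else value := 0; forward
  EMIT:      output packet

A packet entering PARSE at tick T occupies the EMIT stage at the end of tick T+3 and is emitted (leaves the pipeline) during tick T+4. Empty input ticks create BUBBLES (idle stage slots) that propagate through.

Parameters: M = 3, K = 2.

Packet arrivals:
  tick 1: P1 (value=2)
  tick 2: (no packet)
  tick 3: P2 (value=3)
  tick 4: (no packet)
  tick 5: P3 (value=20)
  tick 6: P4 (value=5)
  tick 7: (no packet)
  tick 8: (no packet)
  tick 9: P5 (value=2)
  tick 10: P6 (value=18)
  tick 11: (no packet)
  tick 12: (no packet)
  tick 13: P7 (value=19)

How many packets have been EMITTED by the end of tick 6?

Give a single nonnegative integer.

Tick 1: [PARSE:P1(v=2,ok=F), VALIDATE:-, TRANSFORM:-, EMIT:-] out:-; in:P1
Tick 2: [PARSE:-, VALIDATE:P1(v=2,ok=F), TRANSFORM:-, EMIT:-] out:-; in:-
Tick 3: [PARSE:P2(v=3,ok=F), VALIDATE:-, TRANSFORM:P1(v=0,ok=F), EMIT:-] out:-; in:P2
Tick 4: [PARSE:-, VALIDATE:P2(v=3,ok=F), TRANSFORM:-, EMIT:P1(v=0,ok=F)] out:-; in:-
Tick 5: [PARSE:P3(v=20,ok=F), VALIDATE:-, TRANSFORM:P2(v=0,ok=F), EMIT:-] out:P1(v=0); in:P3
Tick 6: [PARSE:P4(v=5,ok=F), VALIDATE:P3(v=20,ok=T), TRANSFORM:-, EMIT:P2(v=0,ok=F)] out:-; in:P4
Emitted by tick 6: ['P1']

Answer: 1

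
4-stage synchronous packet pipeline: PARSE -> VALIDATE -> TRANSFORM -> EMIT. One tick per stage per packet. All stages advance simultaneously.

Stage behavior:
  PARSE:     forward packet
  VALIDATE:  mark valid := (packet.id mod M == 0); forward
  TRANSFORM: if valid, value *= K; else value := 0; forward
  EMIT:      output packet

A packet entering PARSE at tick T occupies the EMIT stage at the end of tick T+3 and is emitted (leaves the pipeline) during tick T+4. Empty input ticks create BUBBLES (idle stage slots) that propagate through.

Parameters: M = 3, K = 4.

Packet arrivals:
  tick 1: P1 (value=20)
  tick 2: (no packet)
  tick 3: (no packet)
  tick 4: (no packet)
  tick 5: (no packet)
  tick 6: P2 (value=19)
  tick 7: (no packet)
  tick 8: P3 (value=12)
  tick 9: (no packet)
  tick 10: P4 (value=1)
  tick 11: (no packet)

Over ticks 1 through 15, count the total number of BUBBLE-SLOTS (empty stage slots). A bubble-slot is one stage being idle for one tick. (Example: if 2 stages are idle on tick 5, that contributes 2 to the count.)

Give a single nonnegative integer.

Tick 1: [PARSE:P1(v=20,ok=F), VALIDATE:-, TRANSFORM:-, EMIT:-] out:-; bubbles=3
Tick 2: [PARSE:-, VALIDATE:P1(v=20,ok=F), TRANSFORM:-, EMIT:-] out:-; bubbles=3
Tick 3: [PARSE:-, VALIDATE:-, TRANSFORM:P1(v=0,ok=F), EMIT:-] out:-; bubbles=3
Tick 4: [PARSE:-, VALIDATE:-, TRANSFORM:-, EMIT:P1(v=0,ok=F)] out:-; bubbles=3
Tick 5: [PARSE:-, VALIDATE:-, TRANSFORM:-, EMIT:-] out:P1(v=0); bubbles=4
Tick 6: [PARSE:P2(v=19,ok=F), VALIDATE:-, TRANSFORM:-, EMIT:-] out:-; bubbles=3
Tick 7: [PARSE:-, VALIDATE:P2(v=19,ok=F), TRANSFORM:-, EMIT:-] out:-; bubbles=3
Tick 8: [PARSE:P3(v=12,ok=F), VALIDATE:-, TRANSFORM:P2(v=0,ok=F), EMIT:-] out:-; bubbles=2
Tick 9: [PARSE:-, VALIDATE:P3(v=12,ok=T), TRANSFORM:-, EMIT:P2(v=0,ok=F)] out:-; bubbles=2
Tick 10: [PARSE:P4(v=1,ok=F), VALIDATE:-, TRANSFORM:P3(v=48,ok=T), EMIT:-] out:P2(v=0); bubbles=2
Tick 11: [PARSE:-, VALIDATE:P4(v=1,ok=F), TRANSFORM:-, EMIT:P3(v=48,ok=T)] out:-; bubbles=2
Tick 12: [PARSE:-, VALIDATE:-, TRANSFORM:P4(v=0,ok=F), EMIT:-] out:P3(v=48); bubbles=3
Tick 13: [PARSE:-, VALIDATE:-, TRANSFORM:-, EMIT:P4(v=0,ok=F)] out:-; bubbles=3
Tick 14: [PARSE:-, VALIDATE:-, TRANSFORM:-, EMIT:-] out:P4(v=0); bubbles=4
Tick 15: [PARSE:-, VALIDATE:-, TRANSFORM:-, EMIT:-] out:-; bubbles=4
Total bubble-slots: 44

Answer: 44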